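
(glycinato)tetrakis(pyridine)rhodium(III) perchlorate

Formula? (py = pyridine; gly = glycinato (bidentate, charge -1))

Ligands: 4 pyridine (py, neutral), 1 glycinato (gly, -1). Ligand charge sum = -1.
Charge balance with perchlorate (-1) requires 1 complex ion per 2 perchlorate.

[Rh(gly)(py)4](ClO4)2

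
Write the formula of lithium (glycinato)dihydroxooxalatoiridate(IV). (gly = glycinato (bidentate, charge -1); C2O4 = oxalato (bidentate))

Ligands: 1 glycinato (gly, -1), 1 oxalato (C2O4, -2), 2 hydroxo (OH, -1). Ligand charge sum = -5.
Charge balance with lithium (+1) requires 1 complex ion per 1 lithium.

Li[Ir(C2O4)(gly)(OH)2]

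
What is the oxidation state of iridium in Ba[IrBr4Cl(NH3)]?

+3

1 barium outside the brackets (+2 each) → the complex ion is 2−.
Ligand charges: 4×Br = -4; 1×Cl = -1; 1×NH3 neutral; sum -5.
Ir + (-5) = 2− ⇒ Ir is +3.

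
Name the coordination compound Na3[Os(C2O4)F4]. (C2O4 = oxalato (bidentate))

The 3 sodium counter-ions carry a total charge of +3, so each complex ion is 3−.
Ligand charges: 4×fluoro (-1 each), 1×oxalato (-2 each); total -6. So Os + (-6) = 3−, giving Os = +3.
Ligands are named alphabetically: fluoro before oxalato.
The complex ion is anionic, so osmium takes the -ate form osmate(III).

sodium tetrafluorooxalatoosmate(III)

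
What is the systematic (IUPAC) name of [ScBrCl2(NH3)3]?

There is no counter-ion, so the complex is neutral overall.
Ligand charges: 1×bromo (-1 each), 3×ammine (neutral), 2×chloro (-1 each); total -3. So Sc + (-3) = 0, giving Sc = +3.
Ligands are named alphabetically: ammine before bromo before chloro.

triamminebromodichloroscandium(III)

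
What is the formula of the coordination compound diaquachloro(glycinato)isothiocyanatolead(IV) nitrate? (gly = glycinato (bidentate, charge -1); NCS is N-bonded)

[PbCl(gly)(H2O)2(NCS)]NO3

Ligands: 1 glycinato (gly, -1), 1 chloro (Cl, -1), 2 aqua (H2O, neutral), 1 isothiocyanato (NCS, -1). Ligand charge sum = -3.
Charge balance with nitrate (-1) requires 1 complex ion per 1 nitrate.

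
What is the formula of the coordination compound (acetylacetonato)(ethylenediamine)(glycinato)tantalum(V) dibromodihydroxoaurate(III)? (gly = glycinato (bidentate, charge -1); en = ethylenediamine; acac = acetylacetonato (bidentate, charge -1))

Cation [Ta…]: ligand charges -2, Ta(V) ⇒ ion charge 3+.
Anion [Au…]: ligand charges -4, Au(III) ⇒ ion charge 1−.
One 3+ cation requires 3 of the 1− anion.

[Ta(acac)(en)(gly)][AuBr2(OH)2]3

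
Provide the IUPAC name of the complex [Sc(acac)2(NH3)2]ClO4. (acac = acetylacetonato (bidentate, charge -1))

The 1 perchlorate counter-ion carries a total charge of -1, so each complex ion is 1+.
Ligand charges: 2×ammine (neutral), 2×acetylacetonato (-1 each); total -2. So Sc + (-2) = 1+, giving Sc = +3.
Ligands are named alphabetically: acetylacetonato before ammine.

bis(acetylacetonato)diamminescandium(III) perchlorate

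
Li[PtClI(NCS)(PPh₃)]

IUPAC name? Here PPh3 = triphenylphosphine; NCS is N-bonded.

lithium chloroiodoisothiocyanato(triphenylphosphine)platinate(II)

The 1 lithium counter-ion carries a total charge of +1, so each complex ion is 1−.
Ligand charges: 1×chloro (-1 each), 1×iodo (-1 each), 1×triphenylphosphine (neutral), 1×isothiocyanato (-1 each); total -3. So Pt + (-3) = 1−, giving Pt = +2.
The complex ion is anionic, so platinum takes the -ate form platinate(II).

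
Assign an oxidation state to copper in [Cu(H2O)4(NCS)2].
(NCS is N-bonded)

+2

No counter-ion: the bracketed complex is neutral.
Ligand charges: 4×H2O neutral; 2×NCS = -2; sum -2.
Cu + (-2) = 0 ⇒ Cu is +2.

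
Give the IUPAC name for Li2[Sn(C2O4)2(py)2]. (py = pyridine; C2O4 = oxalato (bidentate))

lithium dioxalatobis(pyridine)stannate(II)

The 2 lithium counter-ions carry a total charge of +2, so each complex ion is 2−.
Ligand charges: 2×pyridine (neutral), 2×oxalato (-2 each); total -4. So Sn + (-4) = 2−, giving Sn = +2.
Ligands are named alphabetically: oxalato before pyridine.
The complex ion is anionic, so tin takes the -ate form stannate(II).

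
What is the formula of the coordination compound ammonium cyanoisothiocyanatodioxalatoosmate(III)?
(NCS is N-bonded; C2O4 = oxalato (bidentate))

(NH4)3[Os(C2O4)2(CN)(NCS)]

Ligands: 1 cyano (CN, -1), 1 isothiocyanato (NCS, -1), 2 oxalato (C2O4, -2). Ligand charge sum = -6.
With Os in oxidation state +3, the complex ion is [Os...]^3−.
Charge balance with ammonium (+1) requires 1 complex ion per 3 ammonium.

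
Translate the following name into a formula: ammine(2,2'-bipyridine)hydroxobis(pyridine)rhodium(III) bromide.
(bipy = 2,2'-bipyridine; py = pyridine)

[Rh(bipy)(NH3)(OH)(py)2]Br2

Ligands: 1 2,2'-bipyridine (bipy, neutral), 2 pyridine (py, neutral), 1 hydroxo (OH, -1), 1 ammine (NH3, neutral). Ligand charge sum = -1.
With Rh in oxidation state +3, the complex ion is [Rh...]^2+.
Charge balance with bromide (-1) requires 1 complex ion per 2 bromide.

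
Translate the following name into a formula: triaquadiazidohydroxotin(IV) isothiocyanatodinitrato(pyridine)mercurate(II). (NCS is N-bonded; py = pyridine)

Cation [Sn…]: ligand charges -3, Sn(IV) ⇒ ion charge 1+.
Anion [Hg…]: ligand charges -3, Hg(II) ⇒ ion charge 1−.
One 1+ cation balances one 1− anion.

[Sn(H2O)3(N3)2(OH)][Hg(NCS)(NO3)2(py)]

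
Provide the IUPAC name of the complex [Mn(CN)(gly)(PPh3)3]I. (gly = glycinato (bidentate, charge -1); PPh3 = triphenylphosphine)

cyano(glycinato)tris(triphenylphosphine)manganese(III) iodide

The 1 iodide counter-ion carries a total charge of -1, so each complex ion is 1+.
Ligand charges: 1×glycinato (-1 each), 1×cyano (-1 each), 3×triphenylphosphine (neutral); total -2. So Mn + (-2) = 1+, giving Mn = +3.
Ligands are named alphabetically: cyano before glycinato before triphenylphosphine.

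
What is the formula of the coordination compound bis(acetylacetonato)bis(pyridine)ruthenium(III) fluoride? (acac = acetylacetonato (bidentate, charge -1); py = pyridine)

[Ru(acac)2(py)2]F

Ligands: 2 acetylacetonato (acac, -1), 2 pyridine (py, neutral). Ligand charge sum = -2.
With Ru in oxidation state +3, the complex ion is [Ru...]^1+.
Charge balance with fluoride (-1) requires 1 complex ion per 1 fluoride.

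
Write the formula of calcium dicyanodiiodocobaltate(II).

Ligands: 2 cyano (CN, -1), 2 iodo (I, -1). Ligand charge sum = -4.
With Co in oxidation state +2, the complex ion is [Co...]^2−.
Charge balance with calcium (+2) requires 1 complex ion per 1 calcium.

Ca[Co(CN)2I2]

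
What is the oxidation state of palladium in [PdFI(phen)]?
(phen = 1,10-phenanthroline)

+2

No counter-ion: the bracketed complex is neutral.
Ligand charges: 1×I = -1; 1×phen neutral; 1×F = -1; sum -2.
Pd + (-2) = 0 ⇒ Pd is +2.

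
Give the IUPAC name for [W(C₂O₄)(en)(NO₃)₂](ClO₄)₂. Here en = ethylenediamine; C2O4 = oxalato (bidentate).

(ethylenediamine)dinitratooxalatotungsten(VI) perchlorate

The 2 perchlorate counter-ions carry a total charge of -2, so each complex ion is 2+.
Ligand charges: 2×nitrato (-1 each), 1×ethylenediamine (neutral), 1×oxalato (-2 each); total -4. So W + (-4) = 2+, giving W = +6.
Ligands are named alphabetically: ethylenediamine before nitrato before oxalato.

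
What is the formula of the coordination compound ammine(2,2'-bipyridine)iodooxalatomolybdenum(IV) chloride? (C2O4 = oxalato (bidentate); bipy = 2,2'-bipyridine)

Ligands: 1 iodo (I, -1), 1 oxalato (C2O4, -2), 1 ammine (NH3, neutral), 1 2,2'-bipyridine (bipy, neutral). Ligand charge sum = -3.
With Mo in oxidation state +4, the complex ion is [Mo...]^1+.
Charge balance with chloride (-1) requires 1 complex ion per 1 chloride.

[Mo(bipy)(C2O4)I(NH3)]Cl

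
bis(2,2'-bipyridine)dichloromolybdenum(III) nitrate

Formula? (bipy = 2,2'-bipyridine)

Ligands: 2 2,2'-bipyridine (bipy, neutral), 2 chloro (Cl, -1). Ligand charge sum = -2.
With Mo in oxidation state +3, the complex ion is [Mo...]^1+.
Charge balance with nitrate (-1) requires 1 complex ion per 1 nitrate.

[Mo(bipy)2Cl2]NO3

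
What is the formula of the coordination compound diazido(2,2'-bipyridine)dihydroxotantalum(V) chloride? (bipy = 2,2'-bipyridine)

Ligands: 1 2,2'-bipyridine (bipy, neutral), 2 azido (N3, -1), 2 hydroxo (OH, -1). Ligand charge sum = -4.
With Ta in oxidation state +5, the complex ion is [Ta...]^1+.
Charge balance with chloride (-1) requires 1 complex ion per 1 chloride.

[Ta(bipy)(N3)2(OH)2]Cl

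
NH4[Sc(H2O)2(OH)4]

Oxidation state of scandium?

+3

1 ammonium outside the brackets (+1 each) → the complex ion is 1−.
Ligand charges: 2×H2O neutral; 4×OH = -4; sum -4.
Sc + (-4) = 1− ⇒ Sc is +3.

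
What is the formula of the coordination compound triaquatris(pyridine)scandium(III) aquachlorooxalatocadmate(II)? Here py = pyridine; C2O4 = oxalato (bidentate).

Cation [Sc…]: ligand charges 0, Sc(III) ⇒ ion charge 3+.
Anion [Cd…]: ligand charges -3, Cd(II) ⇒ ion charge 1−.
One 3+ cation requires 3 of the 1− anion.

[Sc(H2O)3(py)3][Cd(C2O4)Cl(H2O)]3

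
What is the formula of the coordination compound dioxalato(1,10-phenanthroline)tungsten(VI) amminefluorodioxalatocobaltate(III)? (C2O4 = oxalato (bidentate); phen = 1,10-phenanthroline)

[W(C2O4)2(phen)][Co(C2O4)2F(NH3)]

Cation [W…]: ligand charges -4, W(VI) ⇒ ion charge 2+.
Anion [Co…]: ligand charges -5, Co(III) ⇒ ion charge 2−.
One 2+ cation balances one 2− anion.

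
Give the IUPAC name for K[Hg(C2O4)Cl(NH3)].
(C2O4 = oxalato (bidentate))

The 1 potassium counter-ion carries a total charge of +1, so each complex ion is 1−.
Ligand charges: 1×ammine (neutral), 1×oxalato (-2 each), 1×chloro (-1 each); total -3. So Hg + (-3) = 1−, giving Hg = +2.
Ligands are named alphabetically: ammine before chloro before oxalato.
The complex ion is anionic, so mercury takes the -ate form mercurate(II).

potassium amminechlorooxalatomercurate(II)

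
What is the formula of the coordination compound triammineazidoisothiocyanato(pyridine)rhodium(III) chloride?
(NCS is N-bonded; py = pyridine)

[Rh(N3)(NCS)(NH3)3(py)]Cl

Ligands: 3 ammine (NH3, neutral), 1 azido (N3, -1), 1 isothiocyanato (NCS, -1), 1 pyridine (py, neutral). Ligand charge sum = -2.
Charge balance with chloride (-1) requires 1 complex ion per 1 chloride.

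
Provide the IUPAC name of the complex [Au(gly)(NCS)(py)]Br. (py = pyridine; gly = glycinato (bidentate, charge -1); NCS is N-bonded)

The 1 bromide counter-ion carries a total charge of -1, so each complex ion is 1+.
Ligand charges: 1×pyridine (neutral), 1×glycinato (-1 each), 1×isothiocyanato (-1 each); total -2. So Au + (-2) = 1+, giving Au = +3.
Ligands are named alphabetically: glycinato before isothiocyanato before pyridine.

(glycinato)isothiocyanato(pyridine)gold(III) bromide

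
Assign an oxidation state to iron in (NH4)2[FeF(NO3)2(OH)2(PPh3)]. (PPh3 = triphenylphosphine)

+3

2 ammonium outside the brackets (+1 each) → the complex ion is 2−.
Ligand charges: 1×PPh3 neutral; 1×F = -1; 2×NO3 = -2; 2×OH = -2; sum -5.
Fe + (-5) = 2− ⇒ Fe is +3.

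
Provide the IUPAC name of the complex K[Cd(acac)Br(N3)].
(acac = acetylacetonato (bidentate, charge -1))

The 1 potassium counter-ion carries a total charge of +1, so each complex ion is 1−.
Ligand charges: 1×acetylacetonato (-1 each), 1×bromo (-1 each), 1×azido (-1 each); total -3. So Cd + (-3) = 1−, giving Cd = +2.
Ligands are named alphabetically: acetylacetonato before azido before bromo.
The complex ion is anionic, so cadmium takes the -ate form cadmate(II).

potassium (acetylacetonato)azidobromocadmate(II)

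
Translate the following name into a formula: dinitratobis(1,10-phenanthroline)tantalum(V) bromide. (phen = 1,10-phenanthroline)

[Ta(NO3)2(phen)2]Br3

Ligands: 2 nitrato (NO3, -1), 2 1,10-phenanthroline (phen, neutral). Ligand charge sum = -2.
Charge balance with bromide (-1) requires 1 complex ion per 3 bromide.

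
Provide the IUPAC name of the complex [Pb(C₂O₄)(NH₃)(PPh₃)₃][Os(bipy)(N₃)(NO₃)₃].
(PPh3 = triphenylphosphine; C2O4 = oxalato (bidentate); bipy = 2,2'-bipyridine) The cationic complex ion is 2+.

Both ions are complex: the cation is named first with the plain metal name, the anion second with the -ate form; each ion's ligands are alphabetised independently.
The complex cation is given as 2+; its ligand charges sum to -2, so Pb = +4.
A 1:1 salt means the anion carries the equal and opposite charge, 2−.
Anion: ligand charges sum to -4; for the ion to be 2−, Os = +2.

ammineoxalatotris(triphenylphosphine)lead(IV) azido(2,2'-bipyridine)trinitratoosmate(II)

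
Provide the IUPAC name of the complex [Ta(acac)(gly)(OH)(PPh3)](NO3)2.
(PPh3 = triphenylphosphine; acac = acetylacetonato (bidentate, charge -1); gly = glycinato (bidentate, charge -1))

(acetylacetonato)(glycinato)hydroxo(triphenylphosphine)tantalum(V) nitrate

The 2 nitrate counter-ions carry a total charge of -2, so each complex ion is 2+.
Ligand charges: 1×triphenylphosphine (neutral), 1×hydroxo (-1 each), 1×acetylacetonato (-1 each), 1×glycinato (-1 each); total -3. So Ta + (-3) = 2+, giving Ta = +5.
Ligands are named alphabetically: acetylacetonato before glycinato before hydroxo before triphenylphosphine.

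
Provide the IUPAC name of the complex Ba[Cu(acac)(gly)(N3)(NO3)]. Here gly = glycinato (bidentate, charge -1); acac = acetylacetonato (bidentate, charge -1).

The 1 barium counter-ion carries a total charge of +2, so each complex ion is 2−.
Ligand charges: 1×azido (-1 each), 1×glycinato (-1 each), 1×nitrato (-1 each), 1×acetylacetonato (-1 each); total -4. So Cu + (-4) = 2−, giving Cu = +2.
Ligands are named alphabetically: acetylacetonato before azido before glycinato before nitrato.
The complex ion is anionic, so copper takes the -ate form cuprate(II).

barium (acetylacetonato)azido(glycinato)nitratocuprate(II)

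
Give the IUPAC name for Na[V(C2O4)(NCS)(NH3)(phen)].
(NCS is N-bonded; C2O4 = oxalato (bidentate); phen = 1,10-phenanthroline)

The 1 sodium counter-ion carries a total charge of +1, so each complex ion is 1−.
Ligand charges: 1×isothiocyanato (-1 each), 1×oxalato (-2 each), 1×ammine (neutral), 1×1,10-phenanthroline (neutral); total -3. So V + (-3) = 1−, giving V = +2.
The complex ion is anionic, so vanadium takes the -ate form vanadate(II).

sodium ammineisothiocyanatooxalato(1,10-phenanthroline)vanadate(II)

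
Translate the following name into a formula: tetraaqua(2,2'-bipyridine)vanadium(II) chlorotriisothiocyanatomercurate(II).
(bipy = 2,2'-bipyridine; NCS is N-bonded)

[V(bipy)(H2O)4][HgCl(NCS)3]

Cation [V…]: ligand charges 0, V(II) ⇒ ion charge 2+.
Anion [Hg…]: ligand charges -4, Hg(II) ⇒ ion charge 2−.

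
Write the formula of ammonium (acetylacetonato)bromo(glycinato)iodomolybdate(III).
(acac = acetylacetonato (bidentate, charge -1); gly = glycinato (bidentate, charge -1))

Ligands: 1 iodo (I, -1), 1 bromo (Br, -1), 1 acetylacetonato (acac, -1), 1 glycinato (gly, -1). Ligand charge sum = -4.
Charge balance with ammonium (+1) requires 1 complex ion per 1 ammonium.

NH4[Mo(acac)Br(gly)I]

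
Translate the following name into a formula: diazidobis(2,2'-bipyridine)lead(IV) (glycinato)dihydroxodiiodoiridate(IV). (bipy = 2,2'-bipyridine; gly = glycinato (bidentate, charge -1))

[Pb(bipy)2(N3)2][Ir(gly)I2(OH)2]2

Cation [Pb…]: ligand charges -2, Pb(IV) ⇒ ion charge 2+.
Anion [Ir…]: ligand charges -5, Ir(IV) ⇒ ion charge 1−.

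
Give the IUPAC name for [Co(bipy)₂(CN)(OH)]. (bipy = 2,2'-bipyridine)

bis(2,2'-bipyridine)cyanohydroxocobalt(II)

There is no counter-ion, so the complex is neutral overall.
Ligand charges: 2×2,2'-bipyridine (neutral), 1×cyano (-1 each), 1×hydroxo (-1 each); total -2. So Co + (-2) = 0, giving Co = +2.
Ligands are named alphabetically: bipyridine before cyano before hydroxo.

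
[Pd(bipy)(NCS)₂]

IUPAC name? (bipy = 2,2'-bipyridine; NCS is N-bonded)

(2,2'-bipyridine)diisothiocyanatopalladium(II)

There is no counter-ion, so the complex is neutral overall.
Ligand charges: 1×2,2'-bipyridine (neutral), 2×isothiocyanato (-1 each); total -2. So Pd + (-2) = 0, giving Pd = +2.
Ligands are named alphabetically: bipyridine before isothiocyanato.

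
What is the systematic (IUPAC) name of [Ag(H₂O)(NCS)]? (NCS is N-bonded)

There is no counter-ion, so the complex is neutral overall.
Ligand charges: 1×aqua (neutral), 1×isothiocyanato (-1 each); total -1. So Ag + (-1) = 0, giving Ag = +1.
Ligands are named alphabetically: aqua before isothiocyanato.

aquaisothiocyanatosilver(I)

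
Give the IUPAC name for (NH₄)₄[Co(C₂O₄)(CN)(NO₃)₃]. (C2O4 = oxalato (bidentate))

The 4 ammonium counter-ions carry a total charge of +4, so each complex ion is 4−.
Ligand charges: 1×oxalato (-2 each), 3×nitrato (-1 each), 1×cyano (-1 each); total -6. So Co + (-6) = 4−, giving Co = +2.
Ligands are named alphabetically: cyano before nitrato before oxalato.
The complex ion is anionic, so cobalt takes the -ate form cobaltate(II).

ammonium cyanotrinitratooxalatocobaltate(II)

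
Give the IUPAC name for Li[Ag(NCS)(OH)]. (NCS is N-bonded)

lithium hydroxoisothiocyanatoargentate(I)

The 1 lithium counter-ion carries a total charge of +1, so each complex ion is 1−.
Ligand charges: 1×hydroxo (-1 each), 1×isothiocyanato (-1 each); total -2. So Ag + (-2) = 1−, giving Ag = +1.
The complex ion is anionic, so silver takes the -ate form argentate(I).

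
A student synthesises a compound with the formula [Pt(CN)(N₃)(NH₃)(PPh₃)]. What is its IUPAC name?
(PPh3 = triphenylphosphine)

There is no counter-ion, so the complex is neutral overall.
Ligand charges: 1×azido (-1 each), 1×cyano (-1 each), 1×triphenylphosphine (neutral), 1×ammine (neutral); total -2. So Pt + (-2) = 0, giving Pt = +2.
Ligands are named alphabetically: ammine before azido before cyano before triphenylphosphine.

ammineazidocyano(triphenylphosphine)platinum(II)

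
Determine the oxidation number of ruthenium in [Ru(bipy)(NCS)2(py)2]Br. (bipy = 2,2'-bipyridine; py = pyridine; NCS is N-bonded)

1 bromide outside the brackets (-1 each) → the complex ion is 1+.
Ligand charges: 1×bipy neutral; 2×py neutral; 2×NCS = -2; sum -2.
Ru + (-2) = 1+ ⇒ Ru is +3.

+3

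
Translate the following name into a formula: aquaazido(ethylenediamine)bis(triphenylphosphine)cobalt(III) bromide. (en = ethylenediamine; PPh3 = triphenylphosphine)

[Co(en)(H2O)(N3)(PPh3)2]Br2

Ligands: 1 azido (N3, -1), 1 ethylenediamine (en, neutral), 1 aqua (H2O, neutral), 2 triphenylphosphine (PPh3, neutral). Ligand charge sum = -1.
With Co in oxidation state +3, the complex ion is [Co...]^2+.
Charge balance with bromide (-1) requires 1 complex ion per 2 bromide.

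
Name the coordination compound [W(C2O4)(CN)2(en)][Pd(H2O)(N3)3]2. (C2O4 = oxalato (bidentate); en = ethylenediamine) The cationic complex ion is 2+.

dicyano(ethylenediamine)oxalatotungsten(VI) aquatriazidopalladate(II)

Both ions are complex: the cation is named first with the plain metal name, the anion second with the -ate form; each ion's ligands are alphabetised independently.
The complex cation is given as 2+; its ligand charges sum to -4, so W = +6.
With 2 anions per cation, each anion must be 2/2 = 1−.
Anion: ligand charges sum to -3; for the ion to be 1−, Pd = +2.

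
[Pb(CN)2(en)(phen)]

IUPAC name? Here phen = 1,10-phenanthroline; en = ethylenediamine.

dicyano(ethylenediamine)(1,10-phenanthroline)lead(II)

There is no counter-ion, so the complex is neutral overall.
Ligand charges: 1×1,10-phenanthroline (neutral), 2×cyano (-1 each), 1×ethylenediamine (neutral); total -2. So Pb + (-2) = 0, giving Pb = +2.
Ligands are named alphabetically: cyano before ethylenediamine before phenanthroline.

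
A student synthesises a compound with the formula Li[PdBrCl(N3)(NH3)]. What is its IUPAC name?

The 1 lithium counter-ion carries a total charge of +1, so each complex ion is 1−.
Ligand charges: 1×bromo (-1 each), 1×azido (-1 each), 1×chloro (-1 each), 1×ammine (neutral); total -3. So Pd + (-3) = 1−, giving Pd = +2.
Ligands are named alphabetically: ammine before azido before bromo before chloro.
The complex ion is anionic, so palladium takes the -ate form palladate(II).

lithium ammineazidobromochloropalladate(II)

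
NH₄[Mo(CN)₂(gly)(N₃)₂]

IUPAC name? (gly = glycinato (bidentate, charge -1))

ammonium diazidodicyano(glycinato)molybdate(IV)

The 1 ammonium counter-ion carries a total charge of +1, so each complex ion is 1−.
Ligand charges: 2×cyano (-1 each), 2×azido (-1 each), 1×glycinato (-1 each); total -5. So Mo + (-5) = 1−, giving Mo = +4.
Ligands are named alphabetically: azido before cyano before glycinato.
The complex ion is anionic, so molybdenum takes the -ate form molybdate(IV).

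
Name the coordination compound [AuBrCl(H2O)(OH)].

There is no counter-ion, so the complex is neutral overall.
Ligand charges: 1×chloro (-1 each), 1×aqua (neutral), 1×bromo (-1 each), 1×hydroxo (-1 each); total -3. So Au + (-3) = 0, giving Au = +3.
Ligands are named alphabetically: aqua before bromo before chloro before hydroxo.

aquabromochlorohydroxogold(III)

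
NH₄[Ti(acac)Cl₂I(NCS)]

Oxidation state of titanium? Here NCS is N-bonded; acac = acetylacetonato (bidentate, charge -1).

+4

1 ammonium outside the brackets (+1 each) → the complex ion is 1−.
Ligand charges: 2×Cl = -2; 1×NCS = -1; 1×acac = -1; 1×I = -1; sum -5.
Ti + (-5) = 1− ⇒ Ti is +4.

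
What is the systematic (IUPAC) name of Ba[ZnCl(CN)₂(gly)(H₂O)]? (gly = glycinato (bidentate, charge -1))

The 1 barium counter-ion carries a total charge of +2, so each complex ion is 2−.
Ligand charges: 1×aqua (neutral), 1×chloro (-1 each), 2×cyano (-1 each), 1×glycinato (-1 each); total -4. So Zn + (-4) = 2−, giving Zn = +2.
Ligands are named alphabetically: aqua before chloro before cyano before glycinato.
The complex ion is anionic, so zinc takes the -ate form zincate(II).

barium aquachlorodicyano(glycinato)zincate(II)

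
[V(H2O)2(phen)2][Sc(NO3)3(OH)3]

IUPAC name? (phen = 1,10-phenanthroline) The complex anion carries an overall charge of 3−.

diaquabis(1,10-phenanthroline)vanadium(III) trihydroxotrinitratoscandate(III)

Both ions are complex: the cation is named first with the plain metal name, the anion second with the -ate form; each ion's ligands are alphabetised independently.
The complex anion is given as 3−; its ligand charges sum to -6, so Sc = +3.
A 1:1 salt means the cation carries the equal and opposite charge, 3+.
Cation: ligand charges sum to 0; for the ion to be 3+, V = +3.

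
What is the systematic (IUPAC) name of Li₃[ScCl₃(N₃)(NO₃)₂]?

The 3 lithium counter-ions carry a total charge of +3, so each complex ion is 3−.
Ligand charges: 1×azido (-1 each), 2×nitrato (-1 each), 3×chloro (-1 each); total -6. So Sc + (-6) = 3−, giving Sc = +3.
Ligands are named alphabetically: azido before chloro before nitrato.
The complex ion is anionic, so scandium takes the -ate form scandate(III).

lithium azidotrichlorodinitratoscandate(III)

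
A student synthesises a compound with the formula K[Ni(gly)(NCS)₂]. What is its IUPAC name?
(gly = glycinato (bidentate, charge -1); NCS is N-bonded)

The 1 potassium counter-ion carries a total charge of +1, so each complex ion is 1−.
Ligand charges: 1×glycinato (-1 each), 2×isothiocyanato (-1 each); total -3. So Ni + (-3) = 1−, giving Ni = +2.
Ligands are named alphabetically: glycinato before isothiocyanato.
The complex ion is anionic, so nickel takes the -ate form nickelate(II).

potassium (glycinato)diisothiocyanatonickelate(II)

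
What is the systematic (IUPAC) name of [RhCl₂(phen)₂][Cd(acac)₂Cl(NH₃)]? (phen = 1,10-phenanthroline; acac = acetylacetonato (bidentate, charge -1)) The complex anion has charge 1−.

Both ions are complex: the cation is named first with the plain metal name, the anion second with the -ate form; each ion's ligands are alphabetised independently.
The complex anion is given as 1−; its ligand charges sum to -3, so Cd = +2.
A 1:1 salt means the cation carries the equal and opposite charge, 1+.
Cation: ligand charges sum to -2; for the ion to be 1+, Rh = +3.

dichlorobis(1,10-phenanthroline)rhodium(III) bis(acetylacetonato)amminechlorocadmate(II)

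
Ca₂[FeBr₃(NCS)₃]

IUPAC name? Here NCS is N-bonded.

calcium tribromotriisothiocyanatoferrate(II)

The 2 calcium counter-ions carry a total charge of +4, so each complex ion is 4−.
Ligand charges: 3×bromo (-1 each), 3×isothiocyanato (-1 each); total -6. So Fe + (-6) = 4−, giving Fe = +2.
The complex ion is anionic, so iron takes the -ate form ferrate(II).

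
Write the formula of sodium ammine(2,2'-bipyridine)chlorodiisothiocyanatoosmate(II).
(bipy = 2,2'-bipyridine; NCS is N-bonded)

Na[Os(bipy)Cl(NCS)2(NH3)]

Ligands: 1 ammine (NH3, neutral), 1 2,2'-bipyridine (bipy, neutral), 1 chloro (Cl, -1), 2 isothiocyanato (NCS, -1). Ligand charge sum = -3.
With Os in oxidation state +2, the complex ion is [Os...]^1−.
Charge balance with sodium (+1) requires 1 complex ion per 1 sodium.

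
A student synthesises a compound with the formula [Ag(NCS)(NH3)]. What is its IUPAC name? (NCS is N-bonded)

There is no counter-ion, so the complex is neutral overall.
Ligand charges: 1×isothiocyanato (-1 each), 1×ammine (neutral); total -1. So Ag + (-1) = 0, giving Ag = +1.
Ligands are named alphabetically: ammine before isothiocyanato.

ammineisothiocyanatosilver(I)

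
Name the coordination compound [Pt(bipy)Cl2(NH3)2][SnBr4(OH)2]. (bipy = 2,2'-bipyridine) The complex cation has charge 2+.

diammine(2,2'-bipyridine)dichloroplatinum(IV) tetrabromodihydroxostannate(IV)

The complex cation is given as 2+; its ligand charges sum to -2, so Pt = +4.
A 1:1 salt means the anion carries the equal and opposite charge, 2−.
Anion: ligand charges sum to -6; for the ion to be 2−, Sn = +4.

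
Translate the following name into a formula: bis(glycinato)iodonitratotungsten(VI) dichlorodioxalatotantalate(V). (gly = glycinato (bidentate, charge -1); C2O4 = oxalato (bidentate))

[W(gly)2I(NO3)][Ta(C2O4)2Cl2]2

Cation [W…]: ligand charges -4, W(VI) ⇒ ion charge 2+.
Anion [Ta…]: ligand charges -6, Ta(V) ⇒ ion charge 1−.
One 2+ cation requires 2 of the 1− anion.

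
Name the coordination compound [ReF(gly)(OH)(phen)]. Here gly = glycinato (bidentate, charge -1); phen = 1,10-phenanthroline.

fluoro(glycinato)hydroxo(1,10-phenanthroline)rhenium(III)

There is no counter-ion, so the complex is neutral overall.
Ligand charges: 1×fluoro (-1 each), 1×glycinato (-1 each), 1×1,10-phenanthroline (neutral), 1×hydroxo (-1 each); total -3. So Re + (-3) = 0, giving Re = +3.
Ligands are named alphabetically: fluoro before glycinato before hydroxo before phenanthroline.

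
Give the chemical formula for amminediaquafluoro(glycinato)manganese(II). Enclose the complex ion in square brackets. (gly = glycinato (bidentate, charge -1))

[MnF(gly)(H2O)2(NH3)]

Ligands: 1 glycinato (gly, -1), 1 fluoro (F, -1), 2 aqua (H2O, neutral), 1 ammine (NH3, neutral). Ligand charge sum = -2.
With Mn in oxidation state +2, the complex ion is [Mn...].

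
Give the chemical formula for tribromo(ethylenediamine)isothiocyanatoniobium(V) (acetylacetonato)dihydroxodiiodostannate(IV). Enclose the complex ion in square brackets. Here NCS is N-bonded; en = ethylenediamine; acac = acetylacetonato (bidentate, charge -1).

[NbBr3(en)(NCS)][Sn(acac)I2(OH)2]

Cation [Nb…]: ligand charges -4, Nb(V) ⇒ ion charge 1+.
Anion [Sn…]: ligand charges -5, Sn(IV) ⇒ ion charge 1−.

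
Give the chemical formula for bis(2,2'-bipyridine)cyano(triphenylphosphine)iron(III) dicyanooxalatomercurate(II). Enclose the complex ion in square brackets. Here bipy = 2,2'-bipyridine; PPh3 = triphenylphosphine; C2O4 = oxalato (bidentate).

Cation [Fe…]: ligand charges -1, Fe(III) ⇒ ion charge 2+.
Anion [Hg…]: ligand charges -4, Hg(II) ⇒ ion charge 2−.
One 2+ cation balances one 2− anion.

[Fe(bipy)2(CN)(PPh3)][Hg(C2O4)(CN)2]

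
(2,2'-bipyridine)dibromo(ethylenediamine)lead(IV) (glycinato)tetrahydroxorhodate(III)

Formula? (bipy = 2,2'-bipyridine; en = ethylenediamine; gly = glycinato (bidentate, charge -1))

Cation [Pb…]: ligand charges -2, Pb(IV) ⇒ ion charge 2+.
Anion [Rh…]: ligand charges -5, Rh(III) ⇒ ion charge 2−.
One 2+ cation balances one 2− anion.

[Pb(bipy)Br2(en)][Rh(gly)(OH)4]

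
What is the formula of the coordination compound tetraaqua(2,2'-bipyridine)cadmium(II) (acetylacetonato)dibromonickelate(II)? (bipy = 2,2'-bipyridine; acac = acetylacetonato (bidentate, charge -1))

[Cd(bipy)(H2O)4][Ni(acac)Br2]2

Cation [Cd…]: ligand charges 0, Cd(II) ⇒ ion charge 2+.
Anion [Ni…]: ligand charges -3, Ni(II) ⇒ ion charge 1−.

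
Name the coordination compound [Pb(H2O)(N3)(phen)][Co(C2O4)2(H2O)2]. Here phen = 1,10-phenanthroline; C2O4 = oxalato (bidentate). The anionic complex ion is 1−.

Both ions are complex: the cation is named first with the plain metal name, the anion second with the -ate form; each ion's ligands are alphabetised independently.
The complex anion is given as 1−; its ligand charges sum to -4, so Co = +3.
A 1:1 salt means the cation carries the equal and opposite charge, 1+.
Cation: ligand charges sum to -1; for the ion to be 1+, Pb = +2.

aquaazido(1,10-phenanthroline)lead(II) diaquadioxalatocobaltate(III)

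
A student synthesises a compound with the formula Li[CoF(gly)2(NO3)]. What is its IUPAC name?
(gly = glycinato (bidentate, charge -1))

The 1 lithium counter-ion carries a total charge of +1, so each complex ion is 1−.
Ligand charges: 1×fluoro (-1 each), 1×nitrato (-1 each), 2×glycinato (-1 each); total -4. So Co + (-4) = 1−, giving Co = +3.
Ligands are named alphabetically: fluoro before glycinato before nitrato.
The complex ion is anionic, so cobalt takes the -ate form cobaltate(III).

lithium fluorobis(glycinato)nitratocobaltate(III)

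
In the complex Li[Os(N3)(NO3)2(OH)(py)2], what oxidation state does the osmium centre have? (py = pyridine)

+3

1 lithium outside the brackets (+1 each) → the complex ion is 1−.
Ligand charges: 1×OH = -1; 2×py neutral; 1×N3 = -1; 2×NO3 = -2; sum -4.
Os + (-4) = 1− ⇒ Os is +3.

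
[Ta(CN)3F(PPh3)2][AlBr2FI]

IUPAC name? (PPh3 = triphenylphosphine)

tricyanofluorobis(triphenylphosphine)tantalum(V) dibromofluoroiodoaluminate(III)

Both ions are complex: the cation is named first with the plain metal name, the anion second with the -ate form; each ion's ligands are alphabetised independently.
Aluminium is always +3 in its complexes; the anion's ligand charges sum to -4, so the complex anion is 1−.
A 1:1 salt means the cation carries the equal and opposite charge, 1+.
Cation: ligand charges sum to -4; for the ion to be 1+, Ta = +5.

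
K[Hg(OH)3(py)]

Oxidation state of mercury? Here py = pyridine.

+2

1 potassium outside the brackets (+1 each) → the complex ion is 1−.
Ligand charges: 1×py neutral; 3×OH = -3; sum -3.
Hg + (-3) = 1− ⇒ Hg is +2.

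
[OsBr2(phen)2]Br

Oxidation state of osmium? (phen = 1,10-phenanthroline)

+3

1 bromide outside the brackets (-1 each) → the complex ion is 1+.
Ligand charges: 2×phen neutral; 2×Br = -2; sum -2.
Os + (-2) = 1+ ⇒ Os is +3.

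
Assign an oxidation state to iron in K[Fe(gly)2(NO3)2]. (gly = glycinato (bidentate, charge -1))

+3

1 potassium outside the brackets (+1 each) → the complex ion is 1−.
Ligand charges: 2×gly = -2; 2×NO3 = -2; sum -4.
Fe + (-4) = 1− ⇒ Fe is +3.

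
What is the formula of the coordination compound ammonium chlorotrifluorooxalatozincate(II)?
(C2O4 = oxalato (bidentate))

(NH4)4[Zn(C2O4)ClF3]

Ligands: 3 fluoro (F, -1), 1 chloro (Cl, -1), 1 oxalato (C2O4, -2). Ligand charge sum = -6.
With Zn in oxidation state +2, the complex ion is [Zn...]^4−.
Charge balance with ammonium (+1) requires 1 complex ion per 4 ammonium.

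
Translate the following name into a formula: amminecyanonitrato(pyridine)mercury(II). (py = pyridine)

[Hg(CN)(NH3)(NO3)(py)]

Ligands: 1 pyridine (py, neutral), 1 nitrato (NO3, -1), 1 ammine (NH3, neutral), 1 cyano (CN, -1). Ligand charge sum = -2.
With Hg in oxidation state +2, the complex ion is [Hg...].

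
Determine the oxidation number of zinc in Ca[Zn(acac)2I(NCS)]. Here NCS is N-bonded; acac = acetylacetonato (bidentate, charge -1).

+2

1 calcium outside the brackets (+2 each) → the complex ion is 2−.
Ligand charges: 1×NCS = -1; 2×acac = -2; 1×I = -1; sum -4.
Zn + (-4) = 2− ⇒ Zn is +2.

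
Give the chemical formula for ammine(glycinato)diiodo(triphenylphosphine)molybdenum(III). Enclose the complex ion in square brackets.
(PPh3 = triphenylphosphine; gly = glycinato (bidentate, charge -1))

[Mo(gly)I2(NH3)(PPh3)]

Ligands: 1 ammine (NH3, neutral), 1 triphenylphosphine (PPh3, neutral), 1 glycinato (gly, -1), 2 iodo (I, -1). Ligand charge sum = -3.
With Mo in oxidation state +3, the complex ion is [Mo...].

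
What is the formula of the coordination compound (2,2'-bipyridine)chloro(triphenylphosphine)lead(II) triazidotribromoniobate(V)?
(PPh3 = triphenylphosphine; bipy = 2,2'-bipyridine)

Cation [Pb…]: ligand charges -1, Pb(II) ⇒ ion charge 1+.
Anion [Nb…]: ligand charges -6, Nb(V) ⇒ ion charge 1−.
One 1+ cation balances one 1− anion.

[Pb(bipy)Cl(PPh3)][NbBr3(N3)3]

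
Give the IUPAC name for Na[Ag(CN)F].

sodium cyanofluoroargentate(I)

The 1 sodium counter-ion carries a total charge of +1, so each complex ion is 1−.
Ligand charges: 1×cyano (-1 each), 1×fluoro (-1 each); total -2. So Ag + (-2) = 1−, giving Ag = +1.
Ligands are named alphabetically: cyano before fluoro.
The complex ion is anionic, so silver takes the -ate form argentate(I).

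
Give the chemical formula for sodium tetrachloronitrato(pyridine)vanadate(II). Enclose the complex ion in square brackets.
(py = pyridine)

Na3[VCl4(NO3)(py)]

Ligands: 1 nitrato (NO3, -1), 4 chloro (Cl, -1), 1 pyridine (py, neutral). Ligand charge sum = -5.
Charge balance with sodium (+1) requires 1 complex ion per 3 sodium.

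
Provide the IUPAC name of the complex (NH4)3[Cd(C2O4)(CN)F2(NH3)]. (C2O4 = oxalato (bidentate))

ammonium amminecyanodifluorooxalatocadmate(II)

The 3 ammonium counter-ions carry a total charge of +3, so each complex ion is 3−.
Ligand charges: 1×cyano (-1 each), 1×ammine (neutral), 1×oxalato (-2 each), 2×fluoro (-1 each); total -5. So Cd + (-5) = 3−, giving Cd = +2.
The complex ion is anionic, so cadmium takes the -ate form cadmate(II).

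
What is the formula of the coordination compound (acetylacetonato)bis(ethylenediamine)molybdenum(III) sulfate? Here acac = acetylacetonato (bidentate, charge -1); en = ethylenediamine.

Ligands: 1 acetylacetonato (acac, -1), 2 ethylenediamine (en, neutral). Ligand charge sum = -1.
With Mo in oxidation state +3, the complex ion is [Mo...]^2+.
Charge balance with sulfate (-2) requires 1 complex ion per 1 sulfate.

[Mo(acac)(en)2]SO4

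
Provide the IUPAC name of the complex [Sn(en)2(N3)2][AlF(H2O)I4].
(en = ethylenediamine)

Both ions are complex: the cation is named first with the plain metal name, the anion second with the -ate form; each ion's ligands are alphabetised independently.
Aluminium is always +3 in its complexes; the anion's ligand charges sum to -5, so the complex anion is 2−.
A 1:1 salt means the cation carries the equal and opposite charge, 2+.
Cation: ligand charges sum to -2; for the ion to be 2+, Sn = +4.

diazidobis(ethylenediamine)tin(IV) aquafluorotetraiodoaluminate(III)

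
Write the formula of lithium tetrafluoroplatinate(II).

Ligands: 4 fluoro (F, -1). Ligand charge sum = -4.
Charge balance with lithium (+1) requires 1 complex ion per 2 lithium.

Li2[PtF4]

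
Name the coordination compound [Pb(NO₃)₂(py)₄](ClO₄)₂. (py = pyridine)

The 2 perchlorate counter-ions carry a total charge of -2, so each complex ion is 2+.
Ligand charges: 2×nitrato (-1 each), 4×pyridine (neutral); total -2. So Pb + (-2) = 2+, giving Pb = +4.
Ligands are named alphabetically: nitrato before pyridine.

dinitratotetrakis(pyridine)lead(IV) perchlorate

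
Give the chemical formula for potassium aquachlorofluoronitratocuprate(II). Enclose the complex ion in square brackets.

Ligands: 1 chloro (Cl, -1), 1 aqua (H2O, neutral), 1 nitrato (NO3, -1), 1 fluoro (F, -1). Ligand charge sum = -3.
With Cu in oxidation state +2, the complex ion is [Cu...]^1−.
Charge balance with potassium (+1) requires 1 complex ion per 1 potassium.

K[CuClF(H2O)(NO3)]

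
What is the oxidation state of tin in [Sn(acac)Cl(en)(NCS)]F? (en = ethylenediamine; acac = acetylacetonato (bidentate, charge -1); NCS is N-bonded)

1 fluoride outside the brackets (-1 each) → the complex ion is 1+.
Ligand charges: 1×Cl = -1; 1×en neutral; 1×acac = -1; 1×NCS = -1; sum -3.
Sn + (-3) = 1+ ⇒ Sn is +4.

+4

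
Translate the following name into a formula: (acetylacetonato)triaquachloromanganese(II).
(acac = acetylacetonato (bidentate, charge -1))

[Mn(acac)Cl(H2O)3]

Ligands: 1 acetylacetonato (acac, -1), 3 aqua (H2O, neutral), 1 chloro (Cl, -1). Ligand charge sum = -2.
With Mn in oxidation state +2, the complex ion is [Mn...].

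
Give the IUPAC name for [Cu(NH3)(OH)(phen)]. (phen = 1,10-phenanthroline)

amminehydroxo(1,10-phenanthroline)copper(I)

There is no counter-ion, so the complex is neutral overall.
Ligand charges: 1×ammine (neutral), 1×hydroxo (-1 each), 1×1,10-phenanthroline (neutral); total -1. So Cu + (-1) = 0, giving Cu = +1.
Ligands are named alphabetically: ammine before hydroxo before phenanthroline.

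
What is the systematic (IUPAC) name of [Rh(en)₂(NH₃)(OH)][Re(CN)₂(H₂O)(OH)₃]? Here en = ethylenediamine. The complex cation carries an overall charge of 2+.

The complex cation is given as 2+; its ligand charges sum to -1, so Rh = +3.
A 1:1 salt means the anion carries the equal and opposite charge, 2−.
Anion: ligand charges sum to -5; for the ion to be 2−, Re = +3.

amminebis(ethylenediamine)hydroxorhodium(III) aquadicyanotrihydroxorhenate(III)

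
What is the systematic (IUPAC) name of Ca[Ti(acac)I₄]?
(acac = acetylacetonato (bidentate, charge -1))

calcium (acetylacetonato)tetraiodotitanate(III)

The 1 calcium counter-ion carries a total charge of +2, so each complex ion is 2−.
Ligand charges: 4×iodo (-1 each), 1×acetylacetonato (-1 each); total -5. So Ti + (-5) = 2−, giving Ti = +3.
Ligands are named alphabetically: acetylacetonato before iodo.
The complex ion is anionic, so titanium takes the -ate form titanate(III).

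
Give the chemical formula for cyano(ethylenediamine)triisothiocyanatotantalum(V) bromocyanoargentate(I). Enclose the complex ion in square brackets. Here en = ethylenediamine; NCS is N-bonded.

Cation [Ta…]: ligand charges -4, Ta(V) ⇒ ion charge 1+.
Anion [Ag…]: ligand charges -2, Ag(I) ⇒ ion charge 1−.
One 1+ cation balances one 1− anion.

[Ta(CN)(en)(NCS)3][AgBr(CN)]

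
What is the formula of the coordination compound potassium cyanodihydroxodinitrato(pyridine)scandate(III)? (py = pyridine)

K2[Sc(CN)(NO3)2(OH)2(py)]

Ligands: 2 hydroxo (OH, -1), 1 cyano (CN, -1), 1 pyridine (py, neutral), 2 nitrato (NO3, -1). Ligand charge sum = -5.
With Sc in oxidation state +3, the complex ion is [Sc...]^2−.
Charge balance with potassium (+1) requires 1 complex ion per 2 potassium.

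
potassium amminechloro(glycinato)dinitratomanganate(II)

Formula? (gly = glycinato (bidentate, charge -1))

Ligands: 1 glycinato (gly, -1), 1 chloro (Cl, -1), 2 nitrato (NO3, -1), 1 ammine (NH3, neutral). Ligand charge sum = -4.
With Mn in oxidation state +2, the complex ion is [Mn...]^2−.
Charge balance with potassium (+1) requires 1 complex ion per 2 potassium.

K2[MnCl(gly)(NH3)(NO3)2]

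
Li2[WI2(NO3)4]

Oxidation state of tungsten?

+4

2 lithium outside the brackets (+1 each) → the complex ion is 2−.
Ligand charges: 2×I = -2; 4×NO3 = -4; sum -6.
W + (-6) = 2− ⇒ W is +4.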